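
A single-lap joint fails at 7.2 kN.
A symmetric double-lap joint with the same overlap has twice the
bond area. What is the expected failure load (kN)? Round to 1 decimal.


Double-lap load = 2 * 7.2 = 14.4 kN

14.4


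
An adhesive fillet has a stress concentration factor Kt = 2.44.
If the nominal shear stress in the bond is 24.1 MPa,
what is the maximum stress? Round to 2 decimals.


Max stress = 24.1 * 2.44 = 58.80 MPa

58.80


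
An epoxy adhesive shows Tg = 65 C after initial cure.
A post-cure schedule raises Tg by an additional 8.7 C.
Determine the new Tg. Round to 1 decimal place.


New Tg = 65 + 8.7
= 73.7 C

73.7


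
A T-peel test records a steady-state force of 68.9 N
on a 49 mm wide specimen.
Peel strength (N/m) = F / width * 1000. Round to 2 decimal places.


Peel strength = 68.9 / 49 * 1000
= 1406.12 N/m

1406.12


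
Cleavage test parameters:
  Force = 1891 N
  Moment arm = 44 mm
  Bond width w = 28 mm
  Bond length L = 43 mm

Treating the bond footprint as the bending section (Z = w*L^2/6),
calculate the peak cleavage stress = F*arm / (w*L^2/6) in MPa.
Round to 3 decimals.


M = 1891 * 44 = 83204 N*mm
Z = 28 * 43^2 / 6 = 51772 / 6 mm^3
sigma = M / Z = 6 * 83204 / 51772 = 499224 / 51772
= 9.643 MPa

9.643


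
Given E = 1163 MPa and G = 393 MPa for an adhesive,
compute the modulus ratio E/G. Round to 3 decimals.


E/G ratio = 1163 / 393 = 2.959

2.959


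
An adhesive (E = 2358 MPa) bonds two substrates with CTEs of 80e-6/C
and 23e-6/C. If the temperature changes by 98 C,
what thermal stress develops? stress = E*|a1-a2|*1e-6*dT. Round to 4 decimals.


Stress = 2358 * |80 - 23| * 1e-6 * 98
= 13.1718 MPa

13.1718


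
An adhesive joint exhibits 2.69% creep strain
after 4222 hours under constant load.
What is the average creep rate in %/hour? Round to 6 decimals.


Creep rate = strain / time
= 2.69 / 4222
= 0.000637 %/h

0.000637


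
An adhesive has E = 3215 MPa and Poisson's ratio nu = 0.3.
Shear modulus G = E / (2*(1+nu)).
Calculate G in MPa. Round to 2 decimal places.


G = 3215 / (2*(1+0.3))
= 3215 / 2.60
= 1236.54 MPa

1236.54


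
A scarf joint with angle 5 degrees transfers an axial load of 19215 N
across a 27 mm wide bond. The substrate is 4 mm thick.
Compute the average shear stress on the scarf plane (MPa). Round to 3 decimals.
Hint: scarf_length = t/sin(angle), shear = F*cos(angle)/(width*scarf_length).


scarf_length = 4 / sin(5 deg) = 45.8949 mm
cos(5 deg) = 0.996195
shear stress = 19215 * 0.996195 / (27 * 45.8949)
= 15.447 MPa

15.447


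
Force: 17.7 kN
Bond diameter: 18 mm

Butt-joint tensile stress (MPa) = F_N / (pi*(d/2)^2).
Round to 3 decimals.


F_N = 17.7 * 1000 = 17700.0 N
A = pi*(9.0)^2 = 254.4690 mm^2
stress = 17700.0 / 254.4690 = 69.557 MPa

69.557


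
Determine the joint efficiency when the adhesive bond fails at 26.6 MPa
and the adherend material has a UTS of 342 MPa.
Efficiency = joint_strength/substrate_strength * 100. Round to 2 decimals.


Joint efficiency = 26.6 / 342 * 100
= 7.78%

7.78


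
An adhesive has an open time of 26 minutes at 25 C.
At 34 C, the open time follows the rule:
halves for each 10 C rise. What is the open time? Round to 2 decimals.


Factor = 2^((34-25)/10) = 1.8661
Open time = 26 / 1.8661 = 13.93 min

13.93


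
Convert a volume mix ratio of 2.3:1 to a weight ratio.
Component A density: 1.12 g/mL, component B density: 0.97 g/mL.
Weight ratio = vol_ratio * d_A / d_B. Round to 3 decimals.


= 2.3 * 1.12 / 0.97 = 2.656

2.656


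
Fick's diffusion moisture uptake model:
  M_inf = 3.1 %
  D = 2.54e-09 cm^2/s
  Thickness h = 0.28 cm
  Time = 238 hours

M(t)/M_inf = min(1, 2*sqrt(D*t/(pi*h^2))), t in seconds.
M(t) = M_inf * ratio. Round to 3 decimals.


t_sec = 238 * 3600 = 856800
ratio = 2*sqrt(2.54e-09*856800/(pi*0.28^2))
= min(1, 0.187998)
= 0.187998
M(t) = 3.1 * 0.187998 = 0.583 %

0.583


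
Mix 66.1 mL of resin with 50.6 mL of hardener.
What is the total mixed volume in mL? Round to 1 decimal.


Total = 66.1 + 50.6 = 116.7 mL

116.7


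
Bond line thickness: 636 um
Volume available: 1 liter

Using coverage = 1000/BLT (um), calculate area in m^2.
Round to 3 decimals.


1 L = 1e6 mm^3, thickness = 636 um = 0.636 mm
Area = 1e6 / 0.636 mm^2 = (1e6 / 0.636) / 1e6 m^2 = 1000 / 636 m^2
= 1.572 m^2

1.572


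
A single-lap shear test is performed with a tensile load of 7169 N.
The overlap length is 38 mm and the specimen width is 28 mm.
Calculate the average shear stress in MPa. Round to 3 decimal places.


Shear stress = F / (overlap * width)
= 7169 / (38 * 28)
= 7169 / 1064
= 6.738 MPa

6.738


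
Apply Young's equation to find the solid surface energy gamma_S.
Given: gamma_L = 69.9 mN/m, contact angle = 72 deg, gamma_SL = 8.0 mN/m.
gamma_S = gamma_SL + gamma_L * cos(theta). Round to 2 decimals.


theta_rad = 72 * pi/180 = 1.256637
gamma_S = 8.0 + 69.9 * cos(1.256637)
= 29.60 mN/m

29.60


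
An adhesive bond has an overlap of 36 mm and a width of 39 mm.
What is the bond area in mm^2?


Bond area = overlap * width
= 36 * 39
= 1404 mm^2

1404


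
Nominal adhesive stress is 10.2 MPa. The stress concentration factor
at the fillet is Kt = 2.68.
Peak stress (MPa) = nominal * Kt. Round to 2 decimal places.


Peak = 10.2 * 2.68 = 27.34 MPa

27.34


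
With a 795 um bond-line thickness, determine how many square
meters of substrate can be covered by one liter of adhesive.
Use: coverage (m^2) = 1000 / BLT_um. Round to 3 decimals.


Coverage = 1000 / 795 = 1.258 m^2

1.258


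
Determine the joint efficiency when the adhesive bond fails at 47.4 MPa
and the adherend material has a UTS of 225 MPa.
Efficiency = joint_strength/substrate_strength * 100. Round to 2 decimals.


Joint efficiency = 47.4 / 225 * 100
= 21.07%

21.07


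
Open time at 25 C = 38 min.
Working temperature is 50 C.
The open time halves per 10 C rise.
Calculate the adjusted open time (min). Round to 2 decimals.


factor = 2^((50 - 25) / 10) = 5.6569
ot = 38 / 5.6569 = 6.72 min

6.72


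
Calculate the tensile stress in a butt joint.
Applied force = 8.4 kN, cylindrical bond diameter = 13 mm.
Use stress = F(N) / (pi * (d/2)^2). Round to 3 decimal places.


A = pi * 6.5^2 = 132.7323 mm^2
sigma = 8400.0 / 132.7323 = 63.285 MPa

63.285


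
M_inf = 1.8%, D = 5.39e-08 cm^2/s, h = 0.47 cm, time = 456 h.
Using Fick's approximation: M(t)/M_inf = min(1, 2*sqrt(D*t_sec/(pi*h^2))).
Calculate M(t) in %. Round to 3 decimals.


t = 1641600 s
ratio = min(1, 2*sqrt(5.39e-08*1641600/(pi*0.2209)))
= 0.714143
M(t) = 1.8 * 0.714143 = 1.285%

1.285


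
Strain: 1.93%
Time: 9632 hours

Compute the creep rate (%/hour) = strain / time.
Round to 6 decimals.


Creep rate = 1.93 / 9632
= 0.000200 %/h

0.000200


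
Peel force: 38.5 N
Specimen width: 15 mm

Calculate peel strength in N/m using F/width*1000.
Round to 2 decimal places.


Peel strength = 38.5 / 15 * 1000 = 2566.67 N/m

2566.67


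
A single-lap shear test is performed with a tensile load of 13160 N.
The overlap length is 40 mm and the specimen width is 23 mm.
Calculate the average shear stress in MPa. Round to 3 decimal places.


Shear stress = F / (overlap * width)
= 13160 / (40 * 23)
= 13160 / 920
= 14.304 MPa

14.304


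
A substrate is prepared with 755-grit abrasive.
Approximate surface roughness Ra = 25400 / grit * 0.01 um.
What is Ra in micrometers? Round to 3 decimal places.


Ra = 25400 / 755 * 0.01 = 0.336 um

0.336


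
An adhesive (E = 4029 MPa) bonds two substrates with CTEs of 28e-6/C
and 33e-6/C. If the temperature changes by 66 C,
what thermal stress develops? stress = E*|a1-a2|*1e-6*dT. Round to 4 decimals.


Stress = 4029 * |28 - 33| * 1e-6 * 66
= 1.3296 MPa

1.3296


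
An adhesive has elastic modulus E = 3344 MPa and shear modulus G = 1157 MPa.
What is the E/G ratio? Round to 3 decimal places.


E/G = 3344 / 1157 = 2.890

2.890


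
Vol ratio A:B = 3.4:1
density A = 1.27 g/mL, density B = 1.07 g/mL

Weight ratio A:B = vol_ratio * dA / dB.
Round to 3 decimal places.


Weight ratio = 3.4 * 1.27 / 1.07
= 4.036

4.036


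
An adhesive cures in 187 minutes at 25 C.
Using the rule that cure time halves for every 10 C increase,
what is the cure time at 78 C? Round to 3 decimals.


Factor = 2^((78 - 25) / 10) = 39.3966
Cure time = 187 / 39.3966
= 4.747 minutes

4.747


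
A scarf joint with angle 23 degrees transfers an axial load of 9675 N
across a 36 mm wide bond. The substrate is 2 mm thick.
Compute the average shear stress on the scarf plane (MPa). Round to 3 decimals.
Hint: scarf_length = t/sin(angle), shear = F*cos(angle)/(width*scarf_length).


scarf_length = 2 / sin(23 deg) = 5.1186 mm
cos(23 deg) = 0.920505
shear stress = 9675 * 0.920505 / (36 * 5.1186)
= 48.331 MPa

48.331


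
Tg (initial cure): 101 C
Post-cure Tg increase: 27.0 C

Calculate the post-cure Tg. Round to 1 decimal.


Post-cure Tg = 101 + 27.0 = 128.0 C

128.0


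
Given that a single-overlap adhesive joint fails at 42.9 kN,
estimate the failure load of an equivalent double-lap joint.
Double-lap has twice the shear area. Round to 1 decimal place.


Double-lap factor = 2
Expected load = 42.9 * 2 = 85.8 kN

85.8


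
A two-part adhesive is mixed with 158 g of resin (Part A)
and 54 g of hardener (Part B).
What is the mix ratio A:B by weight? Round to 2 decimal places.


Mix ratio = mass_A / mass_B
= 158 / 54
= 2.93

2.93


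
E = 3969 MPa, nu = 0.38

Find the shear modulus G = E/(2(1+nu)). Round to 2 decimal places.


G = 3969 / (2 * 1.38)
= 1438.04 MPa

1438.04


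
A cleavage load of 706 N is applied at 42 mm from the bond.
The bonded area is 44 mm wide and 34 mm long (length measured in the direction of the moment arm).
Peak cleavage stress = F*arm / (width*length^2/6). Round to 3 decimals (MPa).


Moment = 706 * 42 = 29652 N*mm
Section modulus = 44 * 1156 / 6 = 50864 / 6 mm^3
Stress = 29652 / (50864 / 6) = 177912 / 50864
= 3.498 MPa

3.498


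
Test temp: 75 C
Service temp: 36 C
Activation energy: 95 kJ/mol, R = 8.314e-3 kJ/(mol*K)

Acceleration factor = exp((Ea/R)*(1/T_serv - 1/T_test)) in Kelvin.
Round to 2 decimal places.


AF = exp((95/0.008314)*(1/309.15 - 1/348.15))
= 62.83

62.83


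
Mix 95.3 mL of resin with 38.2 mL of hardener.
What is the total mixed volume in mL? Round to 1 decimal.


Total = 95.3 + 38.2 = 133.5 mL

133.5


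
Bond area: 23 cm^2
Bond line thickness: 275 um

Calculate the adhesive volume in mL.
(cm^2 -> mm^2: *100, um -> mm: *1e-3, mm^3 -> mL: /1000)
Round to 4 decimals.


V = 23*100 * 275*1e-3 / 1000
= 0.6325 mL

0.6325


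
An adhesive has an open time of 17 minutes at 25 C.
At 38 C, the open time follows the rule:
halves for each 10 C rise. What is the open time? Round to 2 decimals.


Factor = 2^((38-25)/10) = 2.4623
Open time = 17 / 2.4623 = 6.90 min

6.90


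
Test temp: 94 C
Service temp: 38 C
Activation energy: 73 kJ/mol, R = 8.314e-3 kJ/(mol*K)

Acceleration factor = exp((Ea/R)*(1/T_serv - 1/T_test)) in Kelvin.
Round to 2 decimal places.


AF = exp((73/0.008314)*(1/311.15 - 1/367.15))
= 74.01

74.01


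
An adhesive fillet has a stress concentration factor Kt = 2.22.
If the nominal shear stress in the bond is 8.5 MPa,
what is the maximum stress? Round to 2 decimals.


Max stress = 8.5 * 2.22 = 18.87 MPa

18.87


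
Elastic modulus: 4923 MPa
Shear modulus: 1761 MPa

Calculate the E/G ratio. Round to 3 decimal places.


E / G = 4923 / 1761 = 2.796

2.796


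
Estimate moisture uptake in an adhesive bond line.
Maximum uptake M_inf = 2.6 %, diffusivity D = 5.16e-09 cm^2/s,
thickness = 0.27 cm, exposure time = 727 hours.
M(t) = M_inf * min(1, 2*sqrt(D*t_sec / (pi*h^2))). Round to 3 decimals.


Convert time: 727 h = 2617200 s
ratio = min(1, 2*sqrt(5.16e-09*2617200/(pi*0.27^2)))
= 0.485663
M(t) = 2.6 * 0.485663 = 1.263%

1.263


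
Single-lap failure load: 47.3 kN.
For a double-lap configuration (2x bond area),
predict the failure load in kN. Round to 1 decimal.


Failure load = 47.3 * 2 = 94.6 kN

94.6


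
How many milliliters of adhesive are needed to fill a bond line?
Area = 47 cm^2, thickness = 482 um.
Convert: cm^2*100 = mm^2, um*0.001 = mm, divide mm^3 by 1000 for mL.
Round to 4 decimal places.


= (47 * 100) * (482 * 0.001) / 1000
= 2.2654 mL

2.2654


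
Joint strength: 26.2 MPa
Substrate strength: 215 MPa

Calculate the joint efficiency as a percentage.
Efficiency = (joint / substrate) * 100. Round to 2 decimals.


Efficiency = (26.2 / 215) * 100 = 12.19%

12.19


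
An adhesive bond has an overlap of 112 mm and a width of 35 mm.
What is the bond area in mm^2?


Bond area = overlap * width
= 112 * 35
= 3920 mm^2

3920


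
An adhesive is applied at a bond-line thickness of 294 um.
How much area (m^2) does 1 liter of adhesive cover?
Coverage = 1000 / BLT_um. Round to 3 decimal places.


Coverage = 1000 / 294 = 3.401 m^2

3.401


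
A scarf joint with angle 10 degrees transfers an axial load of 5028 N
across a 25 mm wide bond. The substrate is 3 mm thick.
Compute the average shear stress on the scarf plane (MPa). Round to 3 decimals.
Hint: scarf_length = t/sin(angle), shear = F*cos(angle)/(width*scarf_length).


scarf_length = 3 / sin(10 deg) = 17.2763 mm
cos(10 deg) = 0.984808
shear stress = 5028 * 0.984808 / (25 * 17.2763)
= 11.465 MPa

11.465


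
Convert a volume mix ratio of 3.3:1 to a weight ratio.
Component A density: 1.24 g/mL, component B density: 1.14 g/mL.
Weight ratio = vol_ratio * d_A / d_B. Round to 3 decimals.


= 3.3 * 1.24 / 1.14 = 3.589

3.589


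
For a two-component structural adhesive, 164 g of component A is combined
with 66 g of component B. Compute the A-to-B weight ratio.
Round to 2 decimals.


Weight ratio A:B = 164 / 66
= 2.48

2.48


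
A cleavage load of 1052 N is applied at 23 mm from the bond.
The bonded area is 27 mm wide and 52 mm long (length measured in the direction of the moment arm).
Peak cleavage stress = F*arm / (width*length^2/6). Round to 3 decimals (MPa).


Moment = 1052 * 23 = 24196 N*mm
Section modulus = 27 * 2704 / 6 = 73008 / 6 mm^3
Stress = 24196 / (73008 / 6) = 145176 / 73008
= 1.988 MPa

1.988


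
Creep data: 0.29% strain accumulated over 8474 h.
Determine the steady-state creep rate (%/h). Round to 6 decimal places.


Rate = 0.29 / 8474 = 0.000034 %/h

0.000034


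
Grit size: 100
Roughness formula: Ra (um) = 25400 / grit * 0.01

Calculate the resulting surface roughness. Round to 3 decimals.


Ra = 25400 / 100 * 0.01
= 2.540 um

2.540


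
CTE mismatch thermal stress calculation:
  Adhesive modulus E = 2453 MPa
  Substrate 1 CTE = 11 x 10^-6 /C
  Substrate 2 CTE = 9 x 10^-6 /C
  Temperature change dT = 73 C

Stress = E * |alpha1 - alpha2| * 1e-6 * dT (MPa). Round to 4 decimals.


delta_alpha = |11 - 9| = 2 x 10^-6/C
Stress = 2453 * 2e-6 * 73
= 0.3581 MPa

0.3581


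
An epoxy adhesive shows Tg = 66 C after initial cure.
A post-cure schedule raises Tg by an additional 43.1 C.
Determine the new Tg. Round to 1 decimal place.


New Tg = 66 + 43.1
= 109.1 C

109.1


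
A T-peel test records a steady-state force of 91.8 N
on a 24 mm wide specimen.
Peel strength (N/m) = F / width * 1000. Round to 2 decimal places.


Peel strength = 91.8 / 24 * 1000
= 3825.00 N/m

3825.00


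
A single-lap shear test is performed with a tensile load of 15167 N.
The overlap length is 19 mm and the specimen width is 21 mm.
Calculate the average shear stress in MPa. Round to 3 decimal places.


Shear stress = F / (overlap * width)
= 15167 / (19 * 21)
= 15167 / 399
= 38.013 MPa

38.013


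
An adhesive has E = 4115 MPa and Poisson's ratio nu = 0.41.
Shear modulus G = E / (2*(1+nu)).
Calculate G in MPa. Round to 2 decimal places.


G = 4115 / (2*(1+0.41))
= 4115 / 2.82
= 1459.22 MPa

1459.22


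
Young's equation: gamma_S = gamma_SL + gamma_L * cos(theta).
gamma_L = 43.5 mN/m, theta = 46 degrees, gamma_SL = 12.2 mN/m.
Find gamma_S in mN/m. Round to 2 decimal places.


cos(46 deg) = 0.694658
gamma_S = 12.2 + 43.5 * 0.694658
= 42.42 mN/m

42.42


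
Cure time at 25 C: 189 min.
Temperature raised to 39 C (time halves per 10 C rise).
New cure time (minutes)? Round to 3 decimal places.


Acceleration factor = 2^(14/10) = 2.6390
New time = 189 / 2.6390 = 71.618 min

71.618


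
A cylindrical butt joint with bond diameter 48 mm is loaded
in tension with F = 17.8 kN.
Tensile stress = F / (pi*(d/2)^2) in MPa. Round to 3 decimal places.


Area = pi * (48/2)^2 = 1809.5574 mm^2
Stress = 17.8*1000 / 1809.5574
= 9.837 MPa

9.837


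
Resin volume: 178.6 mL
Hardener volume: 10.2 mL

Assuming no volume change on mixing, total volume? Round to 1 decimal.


V_total = 178.6 + 10.2 = 188.8 mL

188.8


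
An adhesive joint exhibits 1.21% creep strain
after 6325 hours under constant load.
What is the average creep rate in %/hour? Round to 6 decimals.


Creep rate = strain / time
= 1.21 / 6325
= 0.000191 %/h

0.000191


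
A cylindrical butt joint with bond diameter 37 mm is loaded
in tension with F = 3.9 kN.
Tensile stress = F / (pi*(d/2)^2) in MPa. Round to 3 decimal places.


Area = pi * (37/2)^2 = 1075.2101 mm^2
Stress = 3.9*1000 / 1075.2101
= 3.627 MPa

3.627


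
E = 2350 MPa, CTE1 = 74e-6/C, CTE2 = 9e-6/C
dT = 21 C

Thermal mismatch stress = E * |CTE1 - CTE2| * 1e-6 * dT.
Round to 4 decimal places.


= 2350 * 65e-6 * 21
= 3.2078 MPa

3.2078


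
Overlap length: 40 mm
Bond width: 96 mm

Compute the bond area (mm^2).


Bond area = 40 * 96 = 3840 mm^2

3840


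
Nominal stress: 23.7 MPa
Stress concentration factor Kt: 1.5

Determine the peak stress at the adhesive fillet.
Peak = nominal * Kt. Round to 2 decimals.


Peak stress = 23.7 * 1.5
= 35.55 MPa

35.55


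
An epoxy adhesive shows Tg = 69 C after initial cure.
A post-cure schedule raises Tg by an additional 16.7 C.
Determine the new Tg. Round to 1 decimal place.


New Tg = 69 + 16.7
= 85.7 C

85.7


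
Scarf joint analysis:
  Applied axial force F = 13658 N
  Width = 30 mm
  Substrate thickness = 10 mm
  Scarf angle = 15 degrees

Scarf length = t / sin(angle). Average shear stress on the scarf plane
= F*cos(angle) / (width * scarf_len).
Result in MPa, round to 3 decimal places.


Scarf length = 10 / sin(15 deg) = 38.6370 mm
cos(15 deg) = 0.965926
Shear = 13658 * 0.965926 / (30 * 38.6370)
= 11.382 MPa

11.382


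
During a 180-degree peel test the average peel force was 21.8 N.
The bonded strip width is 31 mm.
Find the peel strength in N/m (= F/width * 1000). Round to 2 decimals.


Peel strength = F/width * 1000
= 21.8 / 31 * 1000
= 703.23 N/m

703.23


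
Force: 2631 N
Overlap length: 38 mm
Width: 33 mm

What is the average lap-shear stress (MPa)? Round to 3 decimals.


Average shear stress = F / (overlap * width)
= 2631 / (38 * 33)
= 2.098 MPa

2.098


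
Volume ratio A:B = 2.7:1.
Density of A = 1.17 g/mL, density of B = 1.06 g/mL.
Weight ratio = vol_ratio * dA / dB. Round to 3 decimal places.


Wt ratio = 2.7 * 1.17 / 1.06
= 2.980

2.980


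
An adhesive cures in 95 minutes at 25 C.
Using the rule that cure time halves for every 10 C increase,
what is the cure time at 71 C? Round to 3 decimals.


Factor = 2^((71 - 25) / 10) = 24.2515
Cure time = 95 / 24.2515
= 3.917 minutes

3.917


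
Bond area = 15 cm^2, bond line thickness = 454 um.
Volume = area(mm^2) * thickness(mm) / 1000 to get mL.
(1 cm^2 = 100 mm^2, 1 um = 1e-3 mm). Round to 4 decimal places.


area_mm2 = 15 * 100 = 1500
blt_mm = 454 * 1e-3 = 0.454
vol_mm3 = 1500 * 0.454 = 681.0
vol_mL = 681.0 / 1000 = 0.6810 mL

0.6810


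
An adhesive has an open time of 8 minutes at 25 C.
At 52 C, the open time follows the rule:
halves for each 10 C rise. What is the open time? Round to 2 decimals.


Factor = 2^((52-25)/10) = 6.4980
Open time = 8 / 6.4980 = 1.23 min

1.23


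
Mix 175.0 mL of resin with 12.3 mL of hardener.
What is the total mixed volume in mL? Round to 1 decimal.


Total = 175.0 + 12.3 = 187.3 mL

187.3


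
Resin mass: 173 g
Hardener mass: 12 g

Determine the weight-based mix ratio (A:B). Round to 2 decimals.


Ratio = 173 / 12 = 14.42

14.42


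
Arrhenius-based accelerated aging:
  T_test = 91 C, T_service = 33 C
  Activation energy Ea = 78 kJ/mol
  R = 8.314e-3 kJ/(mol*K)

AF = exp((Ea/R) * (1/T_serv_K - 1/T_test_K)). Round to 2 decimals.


T_test_K = 364.15, T_serv_K = 306.15
AF = exp((78/8.314e-3) * (1/306.15 - 1/364.15))
= 131.75

131.75


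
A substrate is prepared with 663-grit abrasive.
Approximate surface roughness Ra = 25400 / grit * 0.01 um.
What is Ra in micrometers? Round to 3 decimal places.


Ra = 25400 / 663 * 0.01 = 0.383 um

0.383


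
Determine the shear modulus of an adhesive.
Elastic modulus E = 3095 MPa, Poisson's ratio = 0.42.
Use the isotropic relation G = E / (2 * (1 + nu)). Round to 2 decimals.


G = 3095 / (2*(1+0.42)) = 3095 / 2.84
= 1089.79 MPa

1089.79


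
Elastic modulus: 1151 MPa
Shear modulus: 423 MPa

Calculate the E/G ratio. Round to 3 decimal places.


E / G = 1151 / 423 = 2.721

2.721


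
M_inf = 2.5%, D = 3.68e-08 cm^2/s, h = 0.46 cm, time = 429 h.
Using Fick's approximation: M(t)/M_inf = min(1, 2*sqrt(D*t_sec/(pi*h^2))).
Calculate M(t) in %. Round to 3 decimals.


t = 1544400 s
ratio = min(1, 2*sqrt(3.68e-08*1544400/(pi*0.2116)))
= 0.584791
M(t) = 2.5 * 0.584791 = 1.462%

1.462


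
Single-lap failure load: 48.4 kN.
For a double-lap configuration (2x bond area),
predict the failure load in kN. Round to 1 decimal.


Failure load = 48.4 * 2 = 96.8 kN

96.8


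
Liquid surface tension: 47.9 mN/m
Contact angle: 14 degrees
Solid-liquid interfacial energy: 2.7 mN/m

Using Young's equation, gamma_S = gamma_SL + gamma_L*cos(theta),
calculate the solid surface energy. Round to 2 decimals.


gamma_S = 2.7 + 47.9 * cos(14)
= 49.18 mN/m

49.18


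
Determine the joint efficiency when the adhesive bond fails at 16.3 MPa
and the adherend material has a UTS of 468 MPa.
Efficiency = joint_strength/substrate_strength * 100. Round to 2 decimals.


Joint efficiency = 16.3 / 468 * 100
= 3.48%

3.48


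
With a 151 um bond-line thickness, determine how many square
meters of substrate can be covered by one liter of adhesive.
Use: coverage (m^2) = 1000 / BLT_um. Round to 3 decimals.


Coverage = 1000 / 151 = 6.623 m^2

6.623


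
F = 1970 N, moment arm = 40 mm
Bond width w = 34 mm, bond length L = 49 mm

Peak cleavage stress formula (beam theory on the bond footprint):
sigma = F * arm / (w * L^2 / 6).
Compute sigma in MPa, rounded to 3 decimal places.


sigma = (1970 * 40) / (34 * 2401 / 6)
= 78800 * 6 / 81634
= 472800 / 81634
= 5.792 MPa

5.792


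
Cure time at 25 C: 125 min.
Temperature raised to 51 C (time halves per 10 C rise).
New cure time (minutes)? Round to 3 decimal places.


Acceleration factor = 2^(26/10) = 6.0629
New time = 125 / 6.0629 = 20.617 min

20.617


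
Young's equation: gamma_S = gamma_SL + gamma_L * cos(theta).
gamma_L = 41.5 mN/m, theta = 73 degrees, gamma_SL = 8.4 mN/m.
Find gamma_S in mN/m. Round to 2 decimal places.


cos(73 deg) = 0.292372
gamma_S = 8.4 + 41.5 * 0.292372
= 20.53 mN/m

20.53


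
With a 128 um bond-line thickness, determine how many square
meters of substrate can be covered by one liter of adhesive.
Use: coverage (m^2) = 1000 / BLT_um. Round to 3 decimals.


Coverage = 1000 / 128 = 7.813 m^2

7.813


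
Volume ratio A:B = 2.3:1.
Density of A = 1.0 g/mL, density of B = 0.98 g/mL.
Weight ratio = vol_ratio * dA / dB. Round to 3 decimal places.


Wt ratio = 2.3 * 1.0 / 0.98
= 2.347

2.347


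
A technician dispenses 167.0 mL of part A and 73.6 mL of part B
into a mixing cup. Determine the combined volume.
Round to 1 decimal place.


Combined volume = 167.0 + 73.6
= 240.6 mL

240.6


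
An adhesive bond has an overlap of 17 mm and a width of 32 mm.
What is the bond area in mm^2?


Bond area = overlap * width
= 17 * 32
= 544 mm^2

544


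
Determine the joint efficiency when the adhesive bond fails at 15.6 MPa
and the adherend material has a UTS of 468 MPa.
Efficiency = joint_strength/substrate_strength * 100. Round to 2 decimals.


Joint efficiency = 15.6 / 468 * 100
= 3.33%

3.33


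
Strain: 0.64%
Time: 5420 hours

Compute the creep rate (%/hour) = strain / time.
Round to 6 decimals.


Creep rate = 0.64 / 5420
= 0.000118 %/h

0.000118


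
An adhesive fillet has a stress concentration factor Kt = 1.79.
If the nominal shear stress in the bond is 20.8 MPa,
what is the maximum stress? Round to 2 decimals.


Max stress = 20.8 * 1.79 = 37.23 MPa

37.23


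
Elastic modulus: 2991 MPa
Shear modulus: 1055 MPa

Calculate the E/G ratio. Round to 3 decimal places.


E / G = 2991 / 1055 = 2.835

2.835


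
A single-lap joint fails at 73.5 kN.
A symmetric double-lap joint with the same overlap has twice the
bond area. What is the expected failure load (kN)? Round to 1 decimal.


Double-lap load = 2 * 73.5 = 147.0 kN

147.0


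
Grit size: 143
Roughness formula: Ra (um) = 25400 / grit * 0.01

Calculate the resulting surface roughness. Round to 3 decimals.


Ra = 25400 / 143 * 0.01
= 1.776 um

1.776


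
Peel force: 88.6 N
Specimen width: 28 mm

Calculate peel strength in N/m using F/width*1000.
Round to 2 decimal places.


Peel strength = 88.6 / 28 * 1000 = 3164.29 N/m

3164.29


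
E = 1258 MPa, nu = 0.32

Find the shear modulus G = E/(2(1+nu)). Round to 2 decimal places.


G = 1258 / (2 * 1.32)
= 476.52 MPa

476.52


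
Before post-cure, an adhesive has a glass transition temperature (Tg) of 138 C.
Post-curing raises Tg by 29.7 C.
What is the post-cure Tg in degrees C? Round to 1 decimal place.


Tg_post = Tg_base + delta_Tg
= 138 + 29.7
= 167.7 C

167.7


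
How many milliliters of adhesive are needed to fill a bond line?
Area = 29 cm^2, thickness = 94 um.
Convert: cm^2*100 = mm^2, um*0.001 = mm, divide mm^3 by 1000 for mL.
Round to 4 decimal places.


= (29 * 100) * (94 * 0.001) / 1000
= 0.2726 mL

0.2726


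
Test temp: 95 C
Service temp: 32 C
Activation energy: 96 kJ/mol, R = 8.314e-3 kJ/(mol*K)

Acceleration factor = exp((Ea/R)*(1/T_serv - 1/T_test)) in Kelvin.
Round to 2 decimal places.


AF = exp((96/0.008314)*(1/305.15 - 1/368.15))
= 648.95

648.95


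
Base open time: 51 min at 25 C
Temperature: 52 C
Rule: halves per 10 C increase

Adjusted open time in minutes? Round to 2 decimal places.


Acceleration = 2^((52-25)/10) = 6.4980
Open time = 51 / 6.4980 = 7.85 min

7.85


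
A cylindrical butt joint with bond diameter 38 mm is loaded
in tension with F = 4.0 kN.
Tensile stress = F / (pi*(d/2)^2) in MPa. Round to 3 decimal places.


Area = pi * (38/2)^2 = 1134.1149 mm^2
Stress = 4.0*1000 / 1134.1149
= 3.527 MPa

3.527


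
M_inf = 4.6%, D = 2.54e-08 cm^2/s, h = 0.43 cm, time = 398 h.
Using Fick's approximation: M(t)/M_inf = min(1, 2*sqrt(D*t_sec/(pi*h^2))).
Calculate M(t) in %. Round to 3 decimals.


t = 1432800 s
ratio = min(1, 2*sqrt(2.54e-08*1432800/(pi*0.1849)))
= 0.500606
M(t) = 4.6 * 0.500606 = 2.303%

2.303


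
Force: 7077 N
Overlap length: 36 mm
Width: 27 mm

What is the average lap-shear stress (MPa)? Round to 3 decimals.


Average shear stress = F / (overlap * width)
= 7077 / (36 * 27)
= 7.281 MPa

7.281


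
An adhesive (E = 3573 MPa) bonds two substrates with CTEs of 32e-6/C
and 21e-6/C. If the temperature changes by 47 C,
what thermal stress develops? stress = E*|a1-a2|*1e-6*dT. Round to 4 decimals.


Stress = 3573 * |32 - 21| * 1e-6 * 47
= 1.8472 MPa

1.8472


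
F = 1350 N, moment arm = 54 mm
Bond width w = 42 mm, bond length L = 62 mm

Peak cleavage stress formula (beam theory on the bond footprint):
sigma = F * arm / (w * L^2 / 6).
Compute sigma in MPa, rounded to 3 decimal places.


sigma = (1350 * 54) / (42 * 3844 / 6)
= 72900 * 6 / 161448
= 437400 / 161448
= 2.709 MPa

2.709


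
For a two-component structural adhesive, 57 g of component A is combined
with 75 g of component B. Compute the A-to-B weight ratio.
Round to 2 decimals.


Weight ratio A:B = 57 / 75
= 0.76

0.76


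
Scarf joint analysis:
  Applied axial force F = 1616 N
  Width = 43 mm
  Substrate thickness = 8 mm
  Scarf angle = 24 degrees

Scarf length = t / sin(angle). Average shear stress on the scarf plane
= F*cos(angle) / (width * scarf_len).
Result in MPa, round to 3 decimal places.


Scarf length = 8 / sin(24 deg) = 19.6687 mm
cos(24 deg) = 0.913545
Shear = 1616 * 0.913545 / (43 * 19.6687)
= 1.746 MPa

1.746


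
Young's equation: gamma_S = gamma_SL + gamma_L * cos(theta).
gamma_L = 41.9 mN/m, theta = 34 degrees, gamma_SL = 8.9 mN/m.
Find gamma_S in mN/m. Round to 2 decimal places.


cos(34 deg) = 0.829038
gamma_S = 8.9 + 41.9 * 0.829038
= 43.64 mN/m

43.64


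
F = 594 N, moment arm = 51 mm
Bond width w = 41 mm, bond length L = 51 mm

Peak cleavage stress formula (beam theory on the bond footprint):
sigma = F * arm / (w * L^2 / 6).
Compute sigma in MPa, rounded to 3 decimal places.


sigma = (594 * 51) / (41 * 2601 / 6)
= 30294 * 6 / 106641
= 181764 / 106641
= 1.704 MPa

1.704


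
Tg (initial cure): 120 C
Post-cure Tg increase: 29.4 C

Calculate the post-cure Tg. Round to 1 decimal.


Post-cure Tg = 120 + 29.4 = 149.4 C

149.4


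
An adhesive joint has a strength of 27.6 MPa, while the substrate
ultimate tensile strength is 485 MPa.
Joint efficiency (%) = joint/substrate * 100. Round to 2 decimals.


Efficiency = 27.6 / 485 * 100
= 5.69%

5.69


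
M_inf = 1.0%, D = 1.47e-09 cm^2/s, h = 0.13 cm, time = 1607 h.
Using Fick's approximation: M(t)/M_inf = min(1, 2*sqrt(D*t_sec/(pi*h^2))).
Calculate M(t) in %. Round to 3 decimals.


t = 5785200 s
ratio = min(1, 2*sqrt(1.47e-09*5785200/(pi*0.0169)))
= 0.800441
M(t) = 1.0 * 0.800441 = 0.800%

0.800


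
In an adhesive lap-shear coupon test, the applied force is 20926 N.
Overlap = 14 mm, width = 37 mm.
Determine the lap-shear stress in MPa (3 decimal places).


stress = F / (overlap * width)
= 20926 / (14 * 37)
= 40.398 MPa

40.398


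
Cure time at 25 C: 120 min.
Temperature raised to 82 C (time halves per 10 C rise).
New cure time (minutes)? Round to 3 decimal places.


Acceleration factor = 2^(57/10) = 51.9842
New time = 120 / 51.9842 = 2.308 min

2.308


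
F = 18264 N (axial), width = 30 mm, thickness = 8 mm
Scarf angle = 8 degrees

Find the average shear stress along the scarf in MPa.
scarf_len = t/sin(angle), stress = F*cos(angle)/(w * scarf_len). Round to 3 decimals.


scarf_len = 8/sin(8 deg) = 57.4824
cos(8 deg) = 0.990268
stress = 18264*0.990268/(30*57.4824) = 10.488 MPa

10.488


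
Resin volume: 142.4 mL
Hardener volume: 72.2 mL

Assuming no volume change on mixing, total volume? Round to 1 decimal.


V_total = 142.4 + 72.2 = 214.6 mL

214.6


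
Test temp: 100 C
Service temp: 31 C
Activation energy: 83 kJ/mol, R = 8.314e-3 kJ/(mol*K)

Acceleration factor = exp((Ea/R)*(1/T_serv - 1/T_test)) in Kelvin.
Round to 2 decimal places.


AF = exp((83/0.008314)*(1/304.15 - 1/373.15))
= 432.42

432.42


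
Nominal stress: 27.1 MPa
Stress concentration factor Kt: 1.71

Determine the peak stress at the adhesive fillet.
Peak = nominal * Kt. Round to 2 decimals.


Peak stress = 27.1 * 1.71
= 46.34 MPa

46.34


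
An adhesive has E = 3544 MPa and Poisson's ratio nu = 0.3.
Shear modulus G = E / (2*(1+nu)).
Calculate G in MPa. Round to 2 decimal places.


G = 3544 / (2*(1+0.3))
= 3544 / 2.60
= 1363.08 MPa

1363.08


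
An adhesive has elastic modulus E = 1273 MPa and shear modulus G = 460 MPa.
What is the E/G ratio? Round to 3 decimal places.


E/G = 1273 / 460 = 2.767

2.767


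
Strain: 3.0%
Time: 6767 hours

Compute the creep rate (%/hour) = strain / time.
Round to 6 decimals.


Creep rate = 3.0 / 6767
= 0.000443 %/h

0.000443


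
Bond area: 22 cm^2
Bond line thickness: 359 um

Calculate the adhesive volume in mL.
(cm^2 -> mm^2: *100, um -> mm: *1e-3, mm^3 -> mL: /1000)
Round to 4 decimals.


V = 22*100 * 359*1e-3 / 1000
= 0.7898 mL

0.7898


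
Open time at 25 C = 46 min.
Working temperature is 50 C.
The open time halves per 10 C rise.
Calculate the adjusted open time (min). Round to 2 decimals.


factor = 2^((50 - 25) / 10) = 5.6569
ot = 46 / 5.6569 = 8.13 min

8.13


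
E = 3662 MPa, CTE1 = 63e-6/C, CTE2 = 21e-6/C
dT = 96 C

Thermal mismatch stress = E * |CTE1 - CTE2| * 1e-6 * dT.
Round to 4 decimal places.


= 3662 * 42e-6 * 96
= 14.7652 MPa

14.7652


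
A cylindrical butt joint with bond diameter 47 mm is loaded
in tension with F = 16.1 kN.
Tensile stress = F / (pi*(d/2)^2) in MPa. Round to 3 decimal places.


Area = pi * (47/2)^2 = 1734.9445 mm^2
Stress = 16.1*1000 / 1734.9445
= 9.280 MPa

9.280


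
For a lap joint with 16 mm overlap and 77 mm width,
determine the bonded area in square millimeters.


Area = 16 * 77 = 1232 mm^2

1232


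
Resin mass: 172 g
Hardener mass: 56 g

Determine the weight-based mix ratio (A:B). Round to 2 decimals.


Ratio = 172 / 56 = 3.07

3.07


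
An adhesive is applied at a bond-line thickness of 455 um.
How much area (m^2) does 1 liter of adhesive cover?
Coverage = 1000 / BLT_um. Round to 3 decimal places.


Coverage = 1000 / 455 = 2.198 m^2

2.198


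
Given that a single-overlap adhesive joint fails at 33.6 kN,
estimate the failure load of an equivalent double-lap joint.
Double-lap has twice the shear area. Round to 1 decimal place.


Double-lap factor = 2
Expected load = 33.6 * 2 = 67.2 kN

67.2


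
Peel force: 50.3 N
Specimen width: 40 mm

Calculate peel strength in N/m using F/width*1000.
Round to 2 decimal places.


Peel strength = 50.3 / 40 * 1000 = 1257.50 N/m

1257.50


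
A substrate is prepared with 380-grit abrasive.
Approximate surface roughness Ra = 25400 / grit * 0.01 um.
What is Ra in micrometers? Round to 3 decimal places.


Ra = 25400 / 380 * 0.01 = 0.668 um

0.668


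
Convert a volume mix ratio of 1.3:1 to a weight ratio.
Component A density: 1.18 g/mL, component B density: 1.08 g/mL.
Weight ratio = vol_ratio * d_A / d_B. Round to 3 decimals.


= 1.3 * 1.18 / 1.08 = 1.420

1.420


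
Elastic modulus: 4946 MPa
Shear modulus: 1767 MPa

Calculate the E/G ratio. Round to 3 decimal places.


E / G = 4946 / 1767 = 2.799

2.799


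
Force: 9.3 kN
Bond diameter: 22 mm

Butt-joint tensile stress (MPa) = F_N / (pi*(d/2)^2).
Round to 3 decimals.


F_N = 9.3 * 1000 = 9300.0 N
A = pi*(11.0)^2 = 380.1327 mm^2
stress = 9300.0 / 380.1327 = 24.465 MPa

24.465


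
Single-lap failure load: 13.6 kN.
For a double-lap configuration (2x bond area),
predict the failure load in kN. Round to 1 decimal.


Failure load = 13.6 * 2 = 27.2 kN

27.2


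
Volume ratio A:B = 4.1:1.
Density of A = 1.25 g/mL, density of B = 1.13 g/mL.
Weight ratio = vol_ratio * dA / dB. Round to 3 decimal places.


Wt ratio = 4.1 * 1.25 / 1.13
= 4.535

4.535


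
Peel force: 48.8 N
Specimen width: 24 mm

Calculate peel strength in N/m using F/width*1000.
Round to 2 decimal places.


Peel strength = 48.8 / 24 * 1000 = 2033.33 N/m

2033.33


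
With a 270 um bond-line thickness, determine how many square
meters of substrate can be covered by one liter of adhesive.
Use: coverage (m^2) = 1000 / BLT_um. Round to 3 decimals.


Coverage = 1000 / 270 = 3.704 m^2

3.704


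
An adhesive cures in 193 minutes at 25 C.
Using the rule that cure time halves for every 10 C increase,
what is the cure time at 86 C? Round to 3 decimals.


Factor = 2^((86 - 25) / 10) = 68.5935
Cure time = 193 / 68.5935
= 2.814 minutes

2.814


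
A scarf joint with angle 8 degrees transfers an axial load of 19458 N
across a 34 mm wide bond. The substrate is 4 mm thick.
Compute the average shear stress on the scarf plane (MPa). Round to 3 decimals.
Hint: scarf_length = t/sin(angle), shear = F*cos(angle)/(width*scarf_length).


scarf_length = 4 / sin(8 deg) = 28.7412 mm
cos(8 deg) = 0.990268
shear stress = 19458 * 0.990268 / (34 * 28.7412)
= 19.718 MPa

19.718


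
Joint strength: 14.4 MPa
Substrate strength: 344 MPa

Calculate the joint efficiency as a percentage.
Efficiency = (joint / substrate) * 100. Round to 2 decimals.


Efficiency = (14.4 / 344) * 100 = 4.19%

4.19


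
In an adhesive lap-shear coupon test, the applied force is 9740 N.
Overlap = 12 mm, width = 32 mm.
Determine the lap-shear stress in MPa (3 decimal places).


stress = F / (overlap * width)
= 9740 / (12 * 32)
= 25.365 MPa

25.365


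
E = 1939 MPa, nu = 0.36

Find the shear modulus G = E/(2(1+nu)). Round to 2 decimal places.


G = 1939 / (2 * 1.36)
= 712.87 MPa

712.87


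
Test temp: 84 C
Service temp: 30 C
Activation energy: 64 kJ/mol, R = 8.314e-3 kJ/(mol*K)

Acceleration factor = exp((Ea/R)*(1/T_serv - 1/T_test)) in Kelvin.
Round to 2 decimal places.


AF = exp((64/0.008314)*(1/303.15 - 1/357.15))
= 46.49

46.49


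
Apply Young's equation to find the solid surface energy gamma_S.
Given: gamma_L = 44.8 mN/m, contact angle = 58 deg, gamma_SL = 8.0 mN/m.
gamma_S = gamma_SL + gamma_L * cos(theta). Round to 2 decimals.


theta_rad = 58 * pi/180 = 1.012291
gamma_S = 8.0 + 44.8 * cos(1.012291)
= 31.74 mN/m

31.74


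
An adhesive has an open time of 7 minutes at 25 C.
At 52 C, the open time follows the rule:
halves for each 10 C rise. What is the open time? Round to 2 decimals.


Factor = 2^((52-25)/10) = 6.4980
Open time = 7 / 6.4980 = 1.08 min

1.08


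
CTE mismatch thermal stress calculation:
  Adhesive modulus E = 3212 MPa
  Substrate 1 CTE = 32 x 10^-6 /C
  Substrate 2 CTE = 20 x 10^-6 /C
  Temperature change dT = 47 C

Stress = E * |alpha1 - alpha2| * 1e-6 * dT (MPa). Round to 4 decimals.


delta_alpha = |32 - 20| = 12 x 10^-6/C
Stress = 3212 * 12e-6 * 47
= 1.8116 MPa

1.8116


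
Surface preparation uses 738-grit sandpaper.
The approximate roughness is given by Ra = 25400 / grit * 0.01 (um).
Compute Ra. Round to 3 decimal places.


Ra = 25400 / 738 * 0.01
= 254 / 738
= 0.344 um

0.344


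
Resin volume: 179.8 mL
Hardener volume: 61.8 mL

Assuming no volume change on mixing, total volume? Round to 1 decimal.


V_total = 179.8 + 61.8 = 241.6 mL

241.6


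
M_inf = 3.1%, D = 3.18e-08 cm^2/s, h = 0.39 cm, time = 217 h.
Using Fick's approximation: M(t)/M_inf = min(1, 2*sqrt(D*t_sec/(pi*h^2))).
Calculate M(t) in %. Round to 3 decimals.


t = 781200 s
ratio = min(1, 2*sqrt(3.18e-08*781200/(pi*0.1521)))
= 0.456021
M(t) = 3.1 * 0.456021 = 1.414%

1.414


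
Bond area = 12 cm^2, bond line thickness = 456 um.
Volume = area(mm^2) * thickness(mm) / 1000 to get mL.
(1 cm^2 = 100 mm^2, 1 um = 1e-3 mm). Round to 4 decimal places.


area_mm2 = 12 * 100 = 1200
blt_mm = 456 * 1e-3 = 0.456
vol_mm3 = 1200 * 0.456 = 547.2
vol_mL = 547.2 / 1000 = 0.5472 mL

0.5472


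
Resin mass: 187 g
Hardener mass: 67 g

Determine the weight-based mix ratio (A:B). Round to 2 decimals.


Ratio = 187 / 67 = 2.79

2.79


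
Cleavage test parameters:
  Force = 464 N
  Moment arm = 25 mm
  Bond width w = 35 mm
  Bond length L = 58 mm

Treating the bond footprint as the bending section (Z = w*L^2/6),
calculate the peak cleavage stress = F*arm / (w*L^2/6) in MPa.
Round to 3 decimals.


M = 464 * 25 = 11600 N*mm
Z = 35 * 58^2 / 6 = 117740 / 6 mm^3
sigma = M / Z = 6 * 11600 / 117740 = 69600 / 117740
= 0.591 MPa

0.591


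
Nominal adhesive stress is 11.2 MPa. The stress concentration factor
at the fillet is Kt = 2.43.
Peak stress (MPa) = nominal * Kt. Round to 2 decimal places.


Peak = 11.2 * 2.43 = 27.22 MPa

27.22


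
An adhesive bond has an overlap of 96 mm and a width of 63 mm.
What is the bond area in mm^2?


Bond area = overlap * width
= 96 * 63
= 6048 mm^2

6048
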